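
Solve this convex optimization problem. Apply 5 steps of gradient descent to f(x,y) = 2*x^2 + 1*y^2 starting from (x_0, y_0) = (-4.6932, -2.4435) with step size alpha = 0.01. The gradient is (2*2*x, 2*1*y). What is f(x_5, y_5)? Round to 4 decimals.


Gradient descent on f(x,y) = 2*x^2 + 1*y^2.
Starting point: (-4.6932, -2.4435), alpha = 0.01
Step 1: grad_x = 2*2*-4.6932 = -18.7728, grad_y = 2*1*-2.4435 = -4.887
  x_1 = -4.6932 - 0.01*-18.7728 = -4.5055
  y_1 = -2.4435 - 0.01*-4.887 = -2.3946
Step 2: grad_x = 2*2*-4.5055 = -18.0219, grad_y = 2*1*-2.3946 = -4.7893
  x_2 = -4.5055 - 0.01*-18.0219 = -4.3253
  y_2 = -2.3946 - 0.01*-4.7893 = -2.3467
Step 3: grad_x = 2*2*-4.3253 = -17.301, grad_y = 2*1*-2.3467 = -4.6935
  x_3 = -4.3253 - 0.01*-17.301 = -4.1522
  y_3 = -2.3467 - 0.01*-4.6935 = -2.2998
Step 4: grad_x = 2*2*-4.1522 = -16.609, grad_y = 2*1*-2.2998 = -4.5996
  x_4 = -4.1522 - 0.01*-16.609 = -3.9862
  y_4 = -2.2998 - 0.01*-4.5996 = -2.2538
Step 5: grad_x = 2*2*-3.9862 = -15.9446, grad_y = 2*1*-2.2538 = -4.5076
  x_5 = -3.9862 - 0.01*-15.9446 = -3.8267
  y_5 = -2.2538 - 0.01*-4.5076 = -2.2087
f(-3.8267, -2.2087) = 2*(-3.8267)^2 + 1*(-2.2087)^2 = 34.1659


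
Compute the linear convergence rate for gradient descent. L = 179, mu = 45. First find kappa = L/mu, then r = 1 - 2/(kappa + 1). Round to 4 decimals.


Step 1: Compute the condition number.
kappa = L/mu = 179/45 = 3.9778
Step 2: Compute the convergence rate.
r = 1 - 2/(kappa + 1) = 1 - 2*mu/(L + mu) = (L - mu)/(L + mu) = 134/224 = 0.5982


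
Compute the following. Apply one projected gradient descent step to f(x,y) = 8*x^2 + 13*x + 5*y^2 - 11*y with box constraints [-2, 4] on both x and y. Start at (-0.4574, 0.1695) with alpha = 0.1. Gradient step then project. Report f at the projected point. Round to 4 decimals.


Step 1: Compute gradient at (-0.4574, 0.1695).
grad_x = 2*8*-0.4574 + 13 = 5.6816
grad_y = 2*5*0.1695 - 11 = -9.305
Step 2: Gradient step.
x_raw = -0.4574 - 0.1*5.6816 = -1.0256
y_raw = 0.1695 - 0.1*-9.305 = 1.1
Step 3: Project onto [-2, 4].
x_proj = clip(-1.0256) = -1.0256
y_proj = clip(1.1) = 1.1
Step 4: Evaluate f.
f(-1.0256, 1.1) = -10.9681


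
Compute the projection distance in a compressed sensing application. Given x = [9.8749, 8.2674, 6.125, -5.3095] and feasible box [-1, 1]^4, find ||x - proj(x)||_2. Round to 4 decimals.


Project each component onto [-1, 1].
clip(9.8749) = 1.0, clip(8.2674) = 1.0, clip(6.125) = 1.0, clip(-5.3095) = -1.0
Projection = [1.0, 1.0, 1.0, -1.0]
Squared diffs: [78.7639, 52.8151, 26.2656, 18.5718]
Distance = sqrt(176.4164) = 13.2822


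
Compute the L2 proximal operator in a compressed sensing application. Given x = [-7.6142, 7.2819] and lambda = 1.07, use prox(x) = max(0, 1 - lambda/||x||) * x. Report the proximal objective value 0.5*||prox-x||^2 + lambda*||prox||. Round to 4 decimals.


Step 1: Compute ||x||.
||x|| = 10.5358
Step 2: Compute scaling factor.
scale = max(0, 1 - 1.07/10.5358) = 0.8984
Step 3: prox(x) = [-6.8409, 6.5424]
||prox(x)|| = 9.4658
Step 4: Proximal objective.
0.5*||prox-x||^2 = 0.5725
lambda*||prox|| = 10.1284
Total = 10.7008


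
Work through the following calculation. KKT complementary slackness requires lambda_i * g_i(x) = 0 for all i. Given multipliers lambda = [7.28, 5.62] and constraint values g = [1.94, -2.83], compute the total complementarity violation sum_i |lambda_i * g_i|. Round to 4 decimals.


KKT complementary slackness check:
lambda_1 * g_1 = 7.28 * 1.94 = 14.1232
lambda_2 * g_2 = 5.62 * -2.83 = -15.9046
Total violation = 14.1232 + 15.9046 = 30.0278


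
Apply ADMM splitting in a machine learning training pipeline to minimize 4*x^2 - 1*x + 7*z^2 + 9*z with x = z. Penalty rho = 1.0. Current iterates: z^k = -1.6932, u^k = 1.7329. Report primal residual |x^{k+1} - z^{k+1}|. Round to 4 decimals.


ADMM iteration with rho = 1.0, z^k = -1.6932, u^k = 1.7329
Step 1: x-update.
Minimize 4*x^2 - 1*x + (1.0/2)*(x + 1.6932 + 1.7329)^2
FOC: (2*4 + 1.0)*x = 1 + 1.0*(-1.6932 - 1.7329)
x^{k+1} = -0.2696
Step 2: z-update.
Minimize 7*z^2 + 9*z + (1.0/2)*(-0.2696 - z + 1.7329)^2
FOC: (2*7 + 1.0)*z = -9 + 1.0*(-0.2696 + 1.7329)
z^{k+1} = -0.5024
Step 3: u-update.
u^{k+1} = 1.7329 - 0.2696 + 0.5024 = 1.9658
Step 4: Primal residual = |-0.2696 + 0.5024| = 0.2329


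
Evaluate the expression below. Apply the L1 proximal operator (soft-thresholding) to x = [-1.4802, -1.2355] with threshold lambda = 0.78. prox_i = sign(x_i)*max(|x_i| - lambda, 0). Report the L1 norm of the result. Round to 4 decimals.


Soft-thresholding with lambda = 0.78:
prox(-1.4802) = sign(-1.4802)*max(|-1.4802| - 0.78, 0) = -0.7002
prox(-1.2355) = sign(-1.2355)*max(|-1.2355| - 0.78, 0) = -0.4555
prox(x) = [-0.7002, -0.4555]
||prox(x)||_1 = 0.7002 + 0.4555 = 1.1557


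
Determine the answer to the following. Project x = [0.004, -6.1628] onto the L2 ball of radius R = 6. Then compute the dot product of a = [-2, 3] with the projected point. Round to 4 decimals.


Step 1: Compute ||x|| (intermediates to 6 decimals).
||x|| = sqrt(0.004^2 + (-6.1628)^2) = 6.162801
Step 2: Project.
Since ||x|| > R, scale = R/||x|| = 6/6.162801 = 0.973583, proj(x) = scale * x
proj(x) = [0.003894, -5.999997]
Step 3: Dot product.
a^T * proj(x) = -2*0.003894 + 3*(-5.999997) = -18.0078


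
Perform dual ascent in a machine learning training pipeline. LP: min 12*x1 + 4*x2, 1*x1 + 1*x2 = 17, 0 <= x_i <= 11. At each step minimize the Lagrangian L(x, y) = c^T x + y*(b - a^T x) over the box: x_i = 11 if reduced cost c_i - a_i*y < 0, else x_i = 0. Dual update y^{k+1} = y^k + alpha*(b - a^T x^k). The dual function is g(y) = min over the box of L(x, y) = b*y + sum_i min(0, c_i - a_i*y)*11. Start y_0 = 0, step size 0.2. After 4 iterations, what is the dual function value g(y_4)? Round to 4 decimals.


Dual ascent for LP: min 12*x1 + 4*x2, 1*x1 + 1*x2 = 17, 0 <= x_i <= 11
Step 1: y^k = 0.0, reduced costs: (12.0, 4.0)
  x^k = (0.0, 0.0), subgradient = b - a^T x = 17.0
  y^{k+1} = 0.0 + 0.2*17.0 = 3.4
Step 2: y^k = 3.4, reduced costs: (8.6, 0.6)
  x^k = (0.0, 0.0), subgradient = b - a^T x = 17.0
  y^{k+1} = 3.4 + 0.2*17.0 = 6.8
Step 3: y^k = 6.8, reduced costs: (5.2, -2.8)
  x^k = (0.0, 11.0), subgradient = b - a^T x = 6.0
  y^{k+1} = 6.8 + 0.2*6.0 = 8.0
Step 4: y^k = 8.0, reduced costs: (4.0, -4.0)
  x^k = (0.0, 11.0), subgradient = b - a^T x = 6.0
  y^{k+1} = 8.0 + 0.2*6.0 = 9.2
Dual objective at y_4 = 9.2: reduced costs (2.8, -5.2), box minimizer x = (0.0, 11.0)
g(y_4) = b*y + (c1 - a1*y)*x1 + (c2 - a2*y)*x2 = 17*9.2 + 2.8*0.0 + (-5.2)*11.0 = 156.4 + 0.0 - 57.2 = 99.2


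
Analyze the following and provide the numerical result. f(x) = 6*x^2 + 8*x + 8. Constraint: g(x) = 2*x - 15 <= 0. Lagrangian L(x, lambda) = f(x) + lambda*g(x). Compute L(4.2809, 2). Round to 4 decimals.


Step 1: Evaluate f(x).
f(4.2809) = 6*4.2809^2 + 8*4.2809 + 8 = 152.2038
Step 2: Evaluate g(x).
g(4.2809) = 2*4.2809 - 15 = -6.4382
Step 3: Compute Lagrangian.
L = 152.2038 + 2*-6.4382 = 139.3274


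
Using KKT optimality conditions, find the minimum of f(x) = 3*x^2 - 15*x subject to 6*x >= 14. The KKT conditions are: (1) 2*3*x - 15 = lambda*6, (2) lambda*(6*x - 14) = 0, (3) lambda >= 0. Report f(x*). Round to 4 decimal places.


Step 1: Try lambda = 0 (constraint inactive).
Stationarity: 2*3*x - 15 = 0
x* = 15/(2*3) = 2.5
Check constraint: 6*2.5 = 15.0 >= 14 -- satisfied.
Step 2: Compute optimal value.
f(x*) = 3*2.5^2 - 15*2.5 = -18.75


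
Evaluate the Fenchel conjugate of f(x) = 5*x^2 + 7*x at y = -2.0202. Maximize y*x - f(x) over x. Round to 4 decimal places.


f*(y) = sup_x {y*x - a*x^2 - b*x} = sup_x {(y-b)*x - a*x^2}
FOC: (y - b) - 2a*x = 0 => x* = (y - b)/(2a)
x* = (-2.0202 - 7)/(2*5) = -0.902
f*(-2.0202) = (y-b)^2/(4a) = (-2.0202 - 7)^2/(4*5)
= 81.364/20 = 4.0682


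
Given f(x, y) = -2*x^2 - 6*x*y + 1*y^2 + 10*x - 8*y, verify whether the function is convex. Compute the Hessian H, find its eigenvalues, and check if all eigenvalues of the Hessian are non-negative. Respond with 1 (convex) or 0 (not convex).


The Hessian of f(x,y) = -2*x^2 - 6*x*y + 1*y^2 + 10*x - 8*y is:
H = [[-4, -6], [-6, 2]]
Trace = -4 + 2 = -2
Determinant = -4*2 - (-6)^2 = -44
Discriminant = (-2)^2 - 4*-44 = 180.0
Eigenvalues: lambda_1 = -7.7082, lambda_2 = 5.7082
The function is not convex.

0


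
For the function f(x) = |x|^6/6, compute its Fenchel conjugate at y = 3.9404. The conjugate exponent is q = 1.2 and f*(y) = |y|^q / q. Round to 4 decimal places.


The conjugate exponent q satisfies 1/p + 1/q = 1.
p = 6, so q = 6/(6 - 1) = 1.2
|y|^q = 3.9404^1.2 = 5.1838
f*(3.9404) = 5.1838 / 1.2 = 4.3198


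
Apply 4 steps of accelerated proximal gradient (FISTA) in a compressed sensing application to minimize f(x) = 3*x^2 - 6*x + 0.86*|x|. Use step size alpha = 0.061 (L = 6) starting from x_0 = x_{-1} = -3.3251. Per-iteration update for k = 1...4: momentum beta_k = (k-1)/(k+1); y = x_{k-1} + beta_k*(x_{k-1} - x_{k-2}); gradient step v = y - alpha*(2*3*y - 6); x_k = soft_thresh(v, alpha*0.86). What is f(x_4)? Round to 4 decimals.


FISTA on f(x) = 3*x^2 - 6*x + 0.86*|x|
L = 6, alpha = 0.061
Iteration 1: beta = 0.0, y = -3.3251 + 0.0*(-3.3251 + 3.3251) = -3.3251
  grad(y) = -25.9506, v = y - alpha*grad = -1.7421
  prox(v) = soft_thresh(-1.7421, 0.0525) = -1.6897
Iteration 2: beta = 0.3333, y = -1.6897 + 0.3333*(-1.6897 + 3.3251) = -1.1445
  grad(y) = -12.867, v = y - alpha*grad = -0.3596
  prox(v) = soft_thresh(-0.3596, 0.0525) = -0.3072
Iteration 3: beta = 0.5, y = -0.3072 + 0.5*(-0.3072 + 1.6897) = 0.3841
  grad(y) = -3.6954, v = y - alpha*grad = 0.6095
  prox(v) = soft_thresh(0.6095, 0.0525) = 0.5571
Iteration 4: beta = 0.6, y = 0.5571 + 0.6*(0.5571 + 0.3072) = 1.0756
  grad(y) = 0.4535, v = y - alpha*grad = 1.0479
  prox(v) = soft_thresh(1.0479, 0.0525) = 0.9955
f(x_4) = 3*0.9955^2 - 6*0.9955 + 0.86*|0.9955| = -2.1438


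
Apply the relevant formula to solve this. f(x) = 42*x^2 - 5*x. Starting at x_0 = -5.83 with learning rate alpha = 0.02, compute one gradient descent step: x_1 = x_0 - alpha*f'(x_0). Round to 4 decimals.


We compute the gradient at x_0 and apply the update.
f'(x) = 84*x - 5
f'(-5.83) = 84*-5.83 - 5 = -494.72
x_1 = -5.83 - 0.02*-494.72 = 4.0644


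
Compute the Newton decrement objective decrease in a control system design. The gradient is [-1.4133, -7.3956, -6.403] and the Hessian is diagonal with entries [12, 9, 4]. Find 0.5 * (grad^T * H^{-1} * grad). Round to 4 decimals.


Step 1: H is diagonal, so H^(-1) * g = [-0.1178, -0.8217, -1.6008].
Step 2: g^T H^(-1) g = sum_i g_i^2 / H_ii
  = (-1.4133)^2/12 + (-7.3956)^2/9 + (-6.403)^2/4
  = 0.1665 + 6.0772 + 10.2496 = 16.4933
Step 3: Objective decrease = 0.5 * g^T H^(-1) g = 8.2466


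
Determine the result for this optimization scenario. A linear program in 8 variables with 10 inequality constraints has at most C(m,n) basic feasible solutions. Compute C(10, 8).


Each vertex corresponds to some choice of n active constraints out of m, so the number of vertices is at most C(m, n) = m! / (n!(m-n)!).
m = 10, n = 8
Numerator: 10 * 9 * 8 * 7 * 6 * 5 * 4 * 3
Denominator: 8! = 40320
C(10, 8) = 45


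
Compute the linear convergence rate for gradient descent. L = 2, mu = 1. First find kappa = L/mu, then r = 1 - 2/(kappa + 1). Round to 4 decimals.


Step 1: Compute the condition number.
kappa = L/mu = 2/1 = 2.0
Step 2: Compute the convergence rate.
r = 1 - 2/(kappa + 1) = 1 - 2*mu/(L + mu) = (L - mu)/(L + mu) = 1/3 = 0.3333


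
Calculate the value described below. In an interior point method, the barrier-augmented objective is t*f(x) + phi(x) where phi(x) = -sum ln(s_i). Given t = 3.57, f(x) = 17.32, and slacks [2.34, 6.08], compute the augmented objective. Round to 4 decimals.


Step 1: Compute log-barrier.
ln values: [0.8502, 1.805]
phi = -(0.8502 + 1.805) = -2.6552
Step 2: Compute augmented objective.
t*f(x) = 3.57*17.32 = 61.8324
Total = 61.8324 - 2.6552 = 59.1772


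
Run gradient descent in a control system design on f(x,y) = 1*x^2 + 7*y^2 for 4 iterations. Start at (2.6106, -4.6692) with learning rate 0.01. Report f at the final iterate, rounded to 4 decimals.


Gradient descent on f(x,y) = 1*x^2 + 7*y^2.
Starting point: (2.6106, -4.6692), alpha = 0.01
Step 1: grad_x = 2*1*2.6106 = 5.2212, grad_y = 2*7*-4.6692 = -65.3688
  x_1 = 2.6106 - 0.01*5.2212 = 2.5584
  y_1 = -4.6692 - 0.01*-65.3688 = -4.0155
Step 2: grad_x = 2*1*2.5584 = 5.1168, grad_y = 2*7*-4.0155 = -56.2172
  x_2 = 2.5584 - 0.01*5.1168 = 2.5072
  y_2 = -4.0155 - 0.01*-56.2172 = -3.4533
Step 3: grad_x = 2*1*2.5072 = 5.0144, grad_y = 2*7*-3.4533 = -48.3468
  x_3 = 2.5072 - 0.01*5.0144 = 2.4571
  y_3 = -3.4533 - 0.01*-48.3468 = -2.9699
Step 4: grad_x = 2*1*2.4571 = 4.9142, grad_y = 2*7*-2.9699 = -41.5782
  x_4 = 2.4571 - 0.01*4.9142 = 2.4079
  y_4 = -2.9699 - 0.01*-41.5782 = -2.5541
f(2.4079, -2.5541) = 1*2.4079^2 + 7*(-2.5541)^2 = 51.4618


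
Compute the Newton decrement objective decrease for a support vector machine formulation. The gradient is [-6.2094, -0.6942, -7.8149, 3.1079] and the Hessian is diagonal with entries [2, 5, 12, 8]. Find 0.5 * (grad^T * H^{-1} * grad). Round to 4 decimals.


Step 1: H is diagonal, so H^(-1) * g = [-3.1047, -0.1388, -0.6512, 0.3885].
Step 2: g^T H^(-1) g = sum_i g_i^2 / H_ii
  = (-6.2094)^2/2 + (-0.6942)^2/5 + (-7.8149)^2/12 + (3.1079)^2/8
  = 19.2783 + 0.0964 + 5.0894 + 1.2074 = 25.6715
Step 3: Objective decrease = 0.5 * g^T H^(-1) g = 12.8357


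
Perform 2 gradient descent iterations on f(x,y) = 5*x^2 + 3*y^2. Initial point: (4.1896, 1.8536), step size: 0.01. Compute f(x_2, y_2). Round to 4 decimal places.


Gradient descent on f(x,y) = 5*x^2 + 3*y^2.
Starting point: (4.1896, 1.8536), alpha = 0.01
Step 1: grad_x = 2*5*4.1896 = 41.896, grad_y = 2*3*1.8536 = 11.1216
  x_1 = 4.1896 - 0.01*41.896 = 3.7706
  y_1 = 1.8536 - 0.01*11.1216 = 1.7424
Step 2: grad_x = 2*5*3.7706 = 37.7064, grad_y = 2*3*1.7424 = 10.4543
  x_2 = 3.7706 - 0.01*37.7064 = 3.3936
  y_2 = 1.7424 - 0.01*10.4543 = 1.6378
f(3.3936, 1.6378) = 5*3.3936^2 + 3*1.6378^2 = 65.6294


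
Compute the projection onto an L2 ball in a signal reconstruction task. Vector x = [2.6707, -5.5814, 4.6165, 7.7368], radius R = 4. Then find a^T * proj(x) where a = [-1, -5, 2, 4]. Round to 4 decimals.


Step 1: Compute ||x|| (intermediates to 6 decimals).
||x|| = sqrt(2.6707^2 + (-5.5814)^2 + 4.6165^2 + 7.7368^2) = 10.929538
Step 2: Project.
Since ||x|| > R, scale = R/||x|| = 4/10.929538 = 0.365981, proj(x) = scale * x
proj(x) = [0.977425, -2.042686, 1.689551, 2.831522]
Step 3: Dot product.
a^T * proj(x) = -1*0.977425 - 5*(-2.042686) + 2*1.689551 + 4*2.831522 = 23.9412


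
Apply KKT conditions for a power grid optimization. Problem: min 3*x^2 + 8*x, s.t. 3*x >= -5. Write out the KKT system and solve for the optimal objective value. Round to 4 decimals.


Step 1: Try lambda = 0 (constraint inactive).
Stationarity: 2*3*x + 8 = 0
x* = -8/(2*3) = -4/3 = -1.3333 (rounded; the exact value -4/3 is used below)
Check constraint: 3*-1.3333 = -3.9999 >= -5 -- satisfied.
Step 2: Compute optimal value.
f(x*) = 3*(-4/3)^2 + 8*(-4/3) = -5.3333


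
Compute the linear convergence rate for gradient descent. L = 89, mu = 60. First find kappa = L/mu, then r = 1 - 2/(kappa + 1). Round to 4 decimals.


Step 1: Compute the condition number.
kappa = L/mu = 89/60 = 1.4833
Step 2: Compute the convergence rate.
r = 1 - 2/(kappa + 1) = 1 - 2*mu/(L + mu) = (L - mu)/(L + mu) = 29/149 = 0.1946


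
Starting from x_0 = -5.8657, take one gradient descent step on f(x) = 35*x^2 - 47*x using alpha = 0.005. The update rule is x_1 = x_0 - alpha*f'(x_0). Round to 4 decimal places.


We compute the gradient at x_0 and apply the update.
f'(x) = 70*x - 47
f'(-5.8657) = 70*-5.8657 - 47 = -457.599
x_1 = -5.8657 - 0.005*-457.599 = -3.5777


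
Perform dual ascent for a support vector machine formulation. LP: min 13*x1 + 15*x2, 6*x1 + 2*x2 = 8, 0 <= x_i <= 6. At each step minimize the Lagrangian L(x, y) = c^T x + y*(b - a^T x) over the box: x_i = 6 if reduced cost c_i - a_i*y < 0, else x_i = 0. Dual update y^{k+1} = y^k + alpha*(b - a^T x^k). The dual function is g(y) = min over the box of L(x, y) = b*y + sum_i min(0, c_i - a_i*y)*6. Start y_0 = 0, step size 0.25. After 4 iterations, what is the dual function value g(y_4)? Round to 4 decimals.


Dual ascent for LP: min 13*x1 + 15*x2, 6*x1 + 2*x2 = 8, 0 <= x_i <= 6
Step 1: y^k = 0.0, reduced costs: (13.0, 15.0)
  x^k = (0.0, 0.0), subgradient = b - a^T x = 8.0
  y^{k+1} = 0.0 + 0.25*8.0 = 2.0
Step 2: y^k = 2.0, reduced costs: (1.0, 11.0)
  x^k = (0.0, 0.0), subgradient = b - a^T x = 8.0
  y^{k+1} = 2.0 + 0.25*8.0 = 4.0
Step 3: y^k = 4.0, reduced costs: (-11.0, 7.0)
  x^k = (6.0, 0.0), subgradient = b - a^T x = -28.0
  y^{k+1} = 4.0 + 0.25*-28.0 = -3.0
Step 4: y^k = -3.0, reduced costs: (31.0, 21.0)
  x^k = (0.0, 0.0), subgradient = b - a^T x = 8.0
  y^{k+1} = -3.0 + 0.25*8.0 = -1.0
Dual objective at y_4 = -1.0: reduced costs (19.0, 17.0), box minimizer x = (0.0, 0.0)
g(y_4) = b*y + (c1 - a1*y)*x1 + (c2 - a2*y)*x2 = 8*(-1.0) + 19.0*0.0 + 17.0*0.0 = -8.0 + 0.0 + 0.0 = -8.0


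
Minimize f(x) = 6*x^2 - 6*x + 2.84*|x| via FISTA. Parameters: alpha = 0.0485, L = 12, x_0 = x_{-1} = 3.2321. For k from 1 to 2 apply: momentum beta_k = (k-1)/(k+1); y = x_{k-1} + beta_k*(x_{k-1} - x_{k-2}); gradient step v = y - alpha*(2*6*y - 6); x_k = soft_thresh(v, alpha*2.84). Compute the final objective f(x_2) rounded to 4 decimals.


FISTA on f(x) = 6*x^2 - 6*x + 2.84*|x|
L = 12, alpha = 0.0485
Iteration 1: beta = 0.0, y = 3.2321 + 0.0*(3.2321 - 3.2321) = 3.2321
  grad(y) = 32.7852, v = y - alpha*grad = 1.642
  prox(v) = soft_thresh(1.642, 0.1377) = 1.5043
Iteration 2: beta = 0.3333, y = 1.5043 + 0.3333*(1.5043 - 3.2321) = 0.9283
  grad(y) = 5.14, v = y - alpha*grad = 0.679
  prox(v) = soft_thresh(0.679, 0.1377) = 0.5413
f(x_2) = 6*0.5413^2 - 6*0.5413 + 2.84*|0.5413| = 0.0475


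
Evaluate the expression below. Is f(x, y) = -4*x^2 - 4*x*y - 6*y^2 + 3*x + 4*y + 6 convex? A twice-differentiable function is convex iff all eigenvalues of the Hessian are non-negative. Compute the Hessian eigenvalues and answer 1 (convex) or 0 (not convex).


The Hessian of f(x,y) = -4*x^2 - 4*x*y - 6*y^2 + 3*x + 4*y + 6 is:
H = [[-8, -4], [-4, -12]]
Trace = -8 - 12 = -20
Determinant = -8*-12 - (-4)^2 = 80
Discriminant = (-20)^2 - 4*80 = 80.0
Eigenvalues: lambda_1 = -14.4721, lambda_2 = -5.5279
The function is not convex.

0


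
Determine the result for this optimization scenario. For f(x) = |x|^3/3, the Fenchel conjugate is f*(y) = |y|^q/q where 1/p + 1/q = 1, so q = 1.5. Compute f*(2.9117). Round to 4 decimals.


The conjugate exponent q satisfies 1/p + 1/q = 1.
p = 3, so q = 3/(3 - 1) = 1.5
|y|^q = 2.9117^1.5 = 4.9684
f*(2.9117) = 4.9684 / 1.5 = 3.3123


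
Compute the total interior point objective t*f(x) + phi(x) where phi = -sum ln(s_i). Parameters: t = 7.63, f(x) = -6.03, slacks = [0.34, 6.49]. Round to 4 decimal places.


Step 1: Compute log-barrier.
ln values: [-1.0788, 1.8703]
phi = -(-1.0788 + 1.8703) = -0.7915
Step 2: Compute augmented objective.
t*f(x) = 7.63*-6.03 = -46.0089
Total = -46.0089 - 0.7915 = -46.8004


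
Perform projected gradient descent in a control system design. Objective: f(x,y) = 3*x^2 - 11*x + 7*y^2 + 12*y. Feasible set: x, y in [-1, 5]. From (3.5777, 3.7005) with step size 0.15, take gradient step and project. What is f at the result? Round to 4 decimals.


Step 1: Compute gradient at (3.5777, 3.7005).
grad_x = 2*3*3.5777 - 11 = 10.4662
grad_y = 2*7*3.7005 + 12 = 63.807
Step 2: Gradient step.
x_raw = 3.5777 - 0.15*10.4662 = 2.0078
y_raw = 3.7005 - 0.15*63.807 = -5.8706
Step 3: Project onto [-1, 5].
x_proj = clip(2.0078) = 2.0078
y_proj = clip(-5.8706) = -1.0
Step 4: Evaluate f.
f(2.0078, -1.0) = -14.992


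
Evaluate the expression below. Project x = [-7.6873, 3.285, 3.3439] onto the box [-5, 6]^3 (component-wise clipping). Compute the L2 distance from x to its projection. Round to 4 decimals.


Project each component onto [-5, 6].
clip(-7.6873) = -5.0, clip(3.285) = 3.285, clip(3.3439) = 3.3439
Projection = [-5.0, 3.285, 3.3439]
Squared diffs: [7.2216, 0.0, 0.0]
Distance = sqrt(7.2216) = 2.6873


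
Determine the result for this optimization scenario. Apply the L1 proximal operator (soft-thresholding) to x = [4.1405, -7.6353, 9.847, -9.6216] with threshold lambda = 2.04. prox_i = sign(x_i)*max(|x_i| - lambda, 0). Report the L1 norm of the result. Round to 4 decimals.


Soft-thresholding with lambda = 2.04:
prox(4.1405) = sign(4.1405)*max(|4.1405| - 2.04, 0) = 2.1005
prox(-7.6353) = sign(-7.6353)*max(|-7.6353| - 2.04, 0) = -5.5953
prox(9.847) = sign(9.847)*max(|9.847| - 2.04, 0) = 7.807
prox(-9.6216) = sign(-9.6216)*max(|-9.6216| - 2.04, 0) = -7.5816
prox(x) = [2.1005, -5.5953, 7.807, -7.5816]
||prox(x)||_1 = 2.1005 + 5.5953 + 7.807 + 7.5816 = 23.0844


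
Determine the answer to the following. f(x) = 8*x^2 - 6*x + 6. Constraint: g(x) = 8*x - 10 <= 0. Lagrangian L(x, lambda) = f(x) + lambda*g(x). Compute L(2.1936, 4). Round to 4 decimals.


Step 1: Evaluate f(x).
f(2.1936) = 8*2.1936^2 - 6*2.1936 + 6 = 31.3334
Step 2: Evaluate g(x).
g(2.1936) = 8*2.1936 - 10 = 7.5488
Step 3: Compute Lagrangian.
L = 31.3334 + 4*7.5488 = 61.5286


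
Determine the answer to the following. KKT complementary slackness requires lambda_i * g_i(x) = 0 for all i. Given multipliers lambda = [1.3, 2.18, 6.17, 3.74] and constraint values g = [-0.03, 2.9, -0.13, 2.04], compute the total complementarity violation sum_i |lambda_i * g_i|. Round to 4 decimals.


KKT complementary slackness check:
lambda_1 * g_1 = 1.3 * -0.03 = -0.039
lambda_2 * g_2 = 2.18 * 2.9 = 6.322
lambda_3 * g_3 = 6.17 * -0.13 = -0.8021
lambda_4 * g_4 = 3.74 * 2.04 = 7.6296
Total violation = 0.039 + 6.322 + 0.8021 + 7.6296 = 14.7927


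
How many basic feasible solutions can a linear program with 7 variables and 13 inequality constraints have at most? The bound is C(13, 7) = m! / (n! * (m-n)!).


Each vertex corresponds to some choice of n active constraints out of m, so the number of vertices is at most C(m, n) = m! / (n!(m-n)!).
m = 13, n = 7
Numerator: 13 * 12 * 11 * 10 * 9 * 8 * 7
Denominator: 7! = 5040
C(13, 7) = 1716


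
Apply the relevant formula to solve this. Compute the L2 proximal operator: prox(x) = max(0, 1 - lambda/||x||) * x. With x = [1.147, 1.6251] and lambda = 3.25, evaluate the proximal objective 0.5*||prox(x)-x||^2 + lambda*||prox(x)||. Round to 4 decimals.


Step 1: Compute ||x||.
||x|| = 1.9891
Step 2: Compute scaling factor.
scale = max(0, 1 - 3.25/1.9891) = 0.0
Step 3: prox(x) = [0.0, 0.0]
||prox(x)|| = 0.0
Step 4: Proximal objective.
0.5*||prox-x||^2 = 1.9783
lambda*||prox|| = 0.0
Total = 1.9783


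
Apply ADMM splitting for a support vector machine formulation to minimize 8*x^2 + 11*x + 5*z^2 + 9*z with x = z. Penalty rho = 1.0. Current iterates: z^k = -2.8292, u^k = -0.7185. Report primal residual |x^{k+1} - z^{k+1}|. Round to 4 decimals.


ADMM iteration with rho = 1.0, z^k = -2.8292, u^k = -0.7185
Step 1: x-update.
Minimize 8*x^2 + 11*x + (1.0/2)*(x + 2.8292 - 0.7185)^2
FOC: (2*8 + 1.0)*x = -11 + 1.0*(-2.8292 + 0.7185)
x^{k+1} = -0.7712
Step 2: z-update.
Minimize 5*z^2 + 9*z + (1.0/2)*(-0.7712 - z - 0.7185)^2
FOC: (2*5 + 1.0)*z = -9 + 1.0*(-0.7712 - 0.7185)
z^{k+1} = -0.9536
Step 3: u-update.
u^{k+1} = -0.7185 - 0.7712 + 0.9536 = -0.5361
Step 4: Primal residual = |-0.7712 + 0.9536| = 0.1824


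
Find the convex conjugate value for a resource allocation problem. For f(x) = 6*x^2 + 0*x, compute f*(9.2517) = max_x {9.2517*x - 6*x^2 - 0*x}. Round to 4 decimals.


f*(y) = sup_x {y*x - a*x^2 - b*x} = sup_x {(y-b)*x - a*x^2}
FOC: (y - b) - 2a*x = 0 => x* = (y - b)/(2a)
x* = (9.2517 - 0)/(2*6) = 0.771
f*(9.2517) = (y-b)^2/(4a) = (9.2517 - 0)^2/(4*6)
= 85.594/24 = 3.5664


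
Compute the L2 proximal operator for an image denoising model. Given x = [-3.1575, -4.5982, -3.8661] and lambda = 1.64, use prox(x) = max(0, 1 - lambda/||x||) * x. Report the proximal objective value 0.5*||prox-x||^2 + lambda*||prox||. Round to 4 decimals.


Step 1: Compute ||x||.
||x|| = 6.7868
Step 2: Compute scaling factor.
scale = max(0, 1 - 1.64/6.7868) = 0.7584
Step 3: prox(x) = [-2.3945, -3.4871, -2.9319]
||prox(x)|| = 5.1468
Step 4: Proximal objective.
0.5*||prox-x||^2 = 1.3448
lambda*||prox|| = 8.4408
Total = 9.7855


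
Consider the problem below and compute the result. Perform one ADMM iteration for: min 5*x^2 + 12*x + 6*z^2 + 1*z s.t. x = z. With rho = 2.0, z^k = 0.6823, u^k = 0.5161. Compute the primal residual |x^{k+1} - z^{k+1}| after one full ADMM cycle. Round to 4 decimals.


ADMM iteration with rho = 2.0, z^k = 0.6823, u^k = 0.5161
Step 1: x-update.
Minimize 5*x^2 + 12*x + (2.0/2)*(x - 0.6823 + 0.5161)^2
FOC: (2*5 + 2.0)*x = -12 + 2.0*(0.6823 - 0.5161)
x^{k+1} = -0.9723
Step 2: z-update.
Minimize 6*z^2 + 1*z + (2.0/2)*(-0.9723 - z + 0.5161)^2
FOC: (2*6 + 2.0)*z = -1 + 2.0*(-0.9723 + 0.5161)
z^{k+1} = -0.1366
Step 3: u-update.
u^{k+1} = 0.5161 - 0.9723 + 0.1366 = -0.3196
Step 4: Primal residual = |-0.9723 + 0.1366| = 0.8357


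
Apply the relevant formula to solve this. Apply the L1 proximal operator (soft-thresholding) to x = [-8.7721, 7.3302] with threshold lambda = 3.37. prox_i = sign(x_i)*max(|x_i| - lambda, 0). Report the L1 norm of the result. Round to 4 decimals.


Soft-thresholding with lambda = 3.37:
prox(-8.7721) = sign(-8.7721)*max(|-8.7721| - 3.37, 0) = -5.4021
prox(7.3302) = sign(7.3302)*max(|7.3302| - 3.37, 0) = 3.9602
prox(x) = [-5.4021, 3.9602]
||prox(x)||_1 = 5.4021 + 3.9602 = 9.3623


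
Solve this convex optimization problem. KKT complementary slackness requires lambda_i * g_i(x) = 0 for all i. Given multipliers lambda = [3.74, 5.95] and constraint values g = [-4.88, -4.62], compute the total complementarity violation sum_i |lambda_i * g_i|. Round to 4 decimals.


KKT complementary slackness check:
lambda_1 * g_1 = 3.74 * -4.88 = -18.2512
lambda_2 * g_2 = 5.95 * -4.62 = -27.489
Total violation = 18.2512 + 27.489 = 45.7402


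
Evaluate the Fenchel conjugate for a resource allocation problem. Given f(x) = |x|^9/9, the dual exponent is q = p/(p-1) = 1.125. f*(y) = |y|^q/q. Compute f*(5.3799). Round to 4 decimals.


The conjugate exponent q satisfies 1/p + 1/q = 1.
p = 9, so q = 9/(9 - 1) = 1.125
|y|^q = 5.3799^1.125 = 6.6393
f*(5.3799) = 6.6393 / 1.125 = 5.9016


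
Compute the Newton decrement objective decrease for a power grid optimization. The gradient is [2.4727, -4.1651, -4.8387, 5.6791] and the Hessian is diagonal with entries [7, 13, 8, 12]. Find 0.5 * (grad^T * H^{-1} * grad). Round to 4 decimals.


Step 1: H is diagonal, so H^(-1) * g = [0.3532, -0.3204, -0.6048, 0.4733].
Step 2: g^T H^(-1) g = sum_i g_i^2 / H_ii
  = (2.4727)^2/7 + (-4.1651)^2/13 + (-4.8387)^2/8 + (5.6791)^2/12
  = 0.8735 + 1.3345 + 2.9266 + 2.6877 = 7.8222
Step 3: Objective decrease = 0.5 * g^T H^(-1) g = 3.9111


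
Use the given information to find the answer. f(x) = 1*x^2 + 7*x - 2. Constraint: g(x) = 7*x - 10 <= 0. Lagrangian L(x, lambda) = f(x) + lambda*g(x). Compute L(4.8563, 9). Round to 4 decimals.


Step 1: Evaluate f(x).
f(4.8563) = 1*4.8563^2 + 7*4.8563 - 2 = 55.5777
Step 2: Evaluate g(x).
g(4.8563) = 7*4.8563 - 10 = 23.9941
Step 3: Compute Lagrangian.
L = 55.5777 + 9*23.9941 = 271.5246


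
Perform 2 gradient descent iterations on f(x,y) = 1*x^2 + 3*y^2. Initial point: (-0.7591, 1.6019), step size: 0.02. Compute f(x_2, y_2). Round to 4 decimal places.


Gradient descent on f(x,y) = 1*x^2 + 3*y^2.
Starting point: (-0.7591, 1.6019), alpha = 0.02
Step 1: grad_x = 2*1*-0.7591 = -1.5182, grad_y = 2*3*1.6019 = 9.6114
  x_1 = -0.7591 - 0.02*-1.5182 = -0.7287
  y_1 = 1.6019 - 0.02*9.6114 = 1.4097
Step 2: grad_x = 2*1*-0.7287 = -1.4575, grad_y = 2*3*1.4097 = 8.458
  x_2 = -0.7287 - 0.02*-1.4575 = -0.6996
  y_2 = 1.4097 - 0.02*8.458 = 1.2405
f(-0.6996, 1.2405) = 1*(-0.6996)^2 + 3*1.2405^2 = 5.106


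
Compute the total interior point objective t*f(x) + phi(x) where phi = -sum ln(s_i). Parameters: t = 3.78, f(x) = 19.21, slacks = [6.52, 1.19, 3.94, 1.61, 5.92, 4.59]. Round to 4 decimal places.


Step 1: Compute log-barrier.
ln values: [1.8749, 0.174, 1.3712, 0.4762, 1.7783, 1.5239]
phi = -(1.8749 + 0.174 + 1.3712 + 0.4762 + 1.7783 + 1.5239) = -7.1985
Step 2: Compute augmented objective.
t*f(x) = 3.78*19.21 = 72.6138
Total = 72.6138 - 7.1985 = 65.4153


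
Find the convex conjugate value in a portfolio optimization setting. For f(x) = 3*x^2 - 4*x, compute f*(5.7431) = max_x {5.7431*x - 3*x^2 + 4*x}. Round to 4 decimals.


f*(y) = sup_x {y*x - a*x^2 - b*x} = sup_x {(y-b)*x - a*x^2}
FOC: (y - b) - 2a*x = 0 => x* = (y - b)/(2a)
x* = (5.7431 + 4)/(2*3) = 1.6239
f*(5.7431) = (y-b)^2/(4a) = (5.7431 + 4)^2/(4*3)
= 94.928/12 = 7.9107


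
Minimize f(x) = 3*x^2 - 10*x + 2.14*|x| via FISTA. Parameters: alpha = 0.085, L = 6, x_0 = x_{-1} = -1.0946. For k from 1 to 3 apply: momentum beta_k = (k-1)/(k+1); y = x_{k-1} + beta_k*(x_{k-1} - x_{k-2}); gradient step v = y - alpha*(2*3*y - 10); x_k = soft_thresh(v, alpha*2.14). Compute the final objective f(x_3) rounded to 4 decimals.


FISTA on f(x) = 3*x^2 - 10*x + 2.14*|x|
L = 6, alpha = 0.085
Iteration 1: beta = 0.0, y = -1.0946 + 0.0*(-1.0946 + 1.0946) = -1.0946
  grad(y) = -16.5676, v = y - alpha*grad = 0.3136
  prox(v) = soft_thresh(0.3136, 0.1819) = 0.1317
Iteration 2: beta = 0.3333, y = 0.1317 + 0.3333*(0.1317 + 1.0946) = 0.5405
  grad(y) = -6.7568, v = y - alpha*grad = 1.1149
  prox(v) = soft_thresh(1.1149, 0.1819) = 0.933
Iteration 3: beta = 0.5, y = 0.933 + 0.5*(0.933 - 0.1317) = 1.3336
  grad(y) = -1.9986, v = y - alpha*grad = 1.5034
  prox(v) = soft_thresh(1.5034, 0.1819) = 1.3215
f(x_3) = 3*1.3215^2 - 10*1.3215 + 2.14*|1.3215| = -5.1479


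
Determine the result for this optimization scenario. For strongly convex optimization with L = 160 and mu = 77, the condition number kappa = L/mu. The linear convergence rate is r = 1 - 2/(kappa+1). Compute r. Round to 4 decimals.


Step 1: Compute the condition number.
kappa = L/mu = 160/77 = 2.0779
Step 2: Compute the convergence rate.
r = 1 - 2/(kappa + 1) = 1 - 2*mu/(L + mu) = (L - mu)/(L + mu) = 83/237 = 0.3502


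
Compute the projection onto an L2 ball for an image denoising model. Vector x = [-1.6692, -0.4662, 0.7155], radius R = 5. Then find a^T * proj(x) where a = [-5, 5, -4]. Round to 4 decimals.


Step 1: Compute ||x|| (intermediates to 6 decimals).
||x|| = sqrt((-1.6692)^2 + (-0.4662)^2 + 0.7155^2) = 1.87497
Step 2: Project.
Since ||x|| <= R, proj = x (no scaling needed).
proj(x) = [-1.6692, -0.4662, 0.7155]
Step 3: Dot product.
a^T * proj(x) = -5*(-1.6692) + 5*(-0.4662) - 4*0.7155 = 3.153


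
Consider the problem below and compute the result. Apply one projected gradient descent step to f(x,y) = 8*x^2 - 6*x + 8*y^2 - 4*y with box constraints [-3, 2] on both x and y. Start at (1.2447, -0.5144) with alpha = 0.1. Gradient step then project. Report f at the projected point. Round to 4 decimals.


Step 1: Compute gradient at (1.2447, -0.5144).
grad_x = 2*8*1.2447 - 6 = 13.9152
grad_y = 2*8*-0.5144 - 4 = -12.2304
Step 2: Gradient step.
x_raw = 1.2447 - 0.1*13.9152 = -0.1468
y_raw = -0.5144 - 0.1*-12.2304 = 0.7086
Step 3: Project onto [-3, 2].
x_proj = clip(-0.1468) = -0.1468
y_proj = clip(0.7086) = 0.7086
Step 4: Evaluate f.
f(-0.1468, 0.7086) = 2.2362


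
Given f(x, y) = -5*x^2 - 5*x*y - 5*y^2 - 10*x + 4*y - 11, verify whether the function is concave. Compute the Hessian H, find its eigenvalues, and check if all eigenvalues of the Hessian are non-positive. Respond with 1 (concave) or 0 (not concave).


The Hessian of f(x,y) = -5*x^2 - 5*x*y - 5*y^2 - 10*x + 4*y - 11 is:
H = [[-10, -5], [-5, -10]]
Trace = -10 - 10 = -20
Determinant = -10*-10 - (-5)^2 = 75
Discriminant = (-20)^2 - 4*75 = 100.0
Eigenvalues: lambda_1 = -15.0, lambda_2 = -5.0
The function is concave.

1


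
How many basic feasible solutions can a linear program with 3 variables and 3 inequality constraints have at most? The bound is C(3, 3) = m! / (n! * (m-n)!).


Each vertex corresponds to some choice of n active constraints out of m, so the number of vertices is at most C(m, n) = m! / (n!(m-n)!).
m = 3, n = 3
Numerator: 3 * 2 * 1
Denominator: 3! = 6
C(3, 3) = 1


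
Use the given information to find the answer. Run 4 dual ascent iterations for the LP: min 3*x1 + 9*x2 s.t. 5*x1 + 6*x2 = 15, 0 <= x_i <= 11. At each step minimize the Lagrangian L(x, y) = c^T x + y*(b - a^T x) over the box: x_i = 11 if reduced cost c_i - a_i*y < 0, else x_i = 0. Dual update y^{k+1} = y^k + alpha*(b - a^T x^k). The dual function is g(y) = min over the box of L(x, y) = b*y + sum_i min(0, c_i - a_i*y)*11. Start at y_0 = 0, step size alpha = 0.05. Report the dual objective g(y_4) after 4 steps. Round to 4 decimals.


Dual ascent for LP: min 3*x1 + 9*x2, 5*x1 + 6*x2 = 15, 0 <= x_i <= 11
Step 1: y^k = 0.0, reduced costs: (3.0, 9.0)
  x^k = (0.0, 0.0), subgradient = b - a^T x = 15.0
  y^{k+1} = 0.0 + 0.05*15.0 = 0.75
Step 2: y^k = 0.75, reduced costs: (-0.75, 4.5)
  x^k = (11.0, 0.0), subgradient = b - a^T x = -40.0
  y^{k+1} = 0.75 + 0.05*-40.0 = -1.25
Step 3: y^k = -1.25, reduced costs: (9.25, 16.5)
  x^k = (0.0, 0.0), subgradient = b - a^T x = 15.0
  y^{k+1} = -1.25 + 0.05*15.0 = -0.5
Step 4: y^k = -0.5, reduced costs: (5.5, 12.0)
  x^k = (0.0, 0.0), subgradient = b - a^T x = 15.0
  y^{k+1} = -0.5 + 0.05*15.0 = 0.25
Dual objective at y_4 = 0.25: reduced costs (1.75, 7.5), box minimizer x = (0.0, 0.0)
g(y_4) = b*y + (c1 - a1*y)*x1 + (c2 - a2*y)*x2 = 15*0.25 + 1.75*0.0 + 7.5*0.0 = 3.75 + 0.0 + 0.0 = 3.75


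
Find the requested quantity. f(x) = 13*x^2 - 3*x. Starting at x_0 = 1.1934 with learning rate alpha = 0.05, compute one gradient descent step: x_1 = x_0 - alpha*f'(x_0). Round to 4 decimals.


We compute the gradient at x_0 and apply the update.
f'(x) = 26*x - 3
f'(1.1934) = 26*1.1934 - 3 = 28.0284
x_1 = 1.1934 - 0.05*28.0284 = -0.208


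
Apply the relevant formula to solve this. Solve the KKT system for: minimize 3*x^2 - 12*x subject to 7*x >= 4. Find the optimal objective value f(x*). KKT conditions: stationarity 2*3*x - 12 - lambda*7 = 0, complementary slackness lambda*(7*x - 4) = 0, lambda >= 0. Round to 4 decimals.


Step 1: Try lambda = 0 (constraint inactive).
Stationarity: 2*3*x - 12 = 0
x* = 12/(2*3) = 2.0
Check constraint: 7*2.0 = 14.0 >= 4 -- satisfied.
Step 2: Compute optimal value.
f(x*) = 3*2.0^2 - 12*2.0 = -12.0


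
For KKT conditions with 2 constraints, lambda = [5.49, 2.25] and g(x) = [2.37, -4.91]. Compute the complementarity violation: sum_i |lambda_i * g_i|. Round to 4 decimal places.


KKT complementary slackness check:
lambda_1 * g_1 = 5.49 * 2.37 = 13.0113
lambda_2 * g_2 = 2.25 * -4.91 = -11.0475
Total violation = 13.0113 + 11.0475 = 24.0588


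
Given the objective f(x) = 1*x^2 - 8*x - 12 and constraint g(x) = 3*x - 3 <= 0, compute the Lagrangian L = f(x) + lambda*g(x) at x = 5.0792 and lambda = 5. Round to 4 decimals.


Step 1: Evaluate f(x).
f(5.0792) = 1*5.0792^2 - 8*5.0792 - 12 = -26.8353
Step 2: Evaluate g(x).
g(5.0792) = 3*5.0792 - 3 = 12.2376
Step 3: Compute Lagrangian.
L = -26.8353 + 5*12.2376 = 34.3527


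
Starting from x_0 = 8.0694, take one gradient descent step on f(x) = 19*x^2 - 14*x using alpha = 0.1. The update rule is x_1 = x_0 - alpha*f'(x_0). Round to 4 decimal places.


We compute the gradient at x_0 and apply the update.
f'(x) = 38*x - 14
f'(8.0694) = 38*8.0694 - 14 = 292.6372
x_1 = 8.0694 - 0.1*292.6372 = -21.1943


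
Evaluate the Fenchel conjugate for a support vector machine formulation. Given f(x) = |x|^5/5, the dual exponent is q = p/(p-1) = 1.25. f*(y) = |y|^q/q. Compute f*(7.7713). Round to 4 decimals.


The conjugate exponent q satisfies 1/p + 1/q = 1.
p = 5, so q = 5/(5 - 1) = 1.25
|y|^q = 7.7713^1.25 = 12.9753
f*(7.7713) = 12.9753 / 1.25 = 10.3802


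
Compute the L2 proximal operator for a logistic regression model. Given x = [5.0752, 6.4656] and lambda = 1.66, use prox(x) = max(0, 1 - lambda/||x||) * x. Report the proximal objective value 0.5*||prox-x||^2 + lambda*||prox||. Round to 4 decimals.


Step 1: Compute ||x||.
||x|| = 8.2196
Step 2: Compute scaling factor.
scale = max(0, 1 - 1.66/8.2196) = 0.798
Step 3: prox(x) = [4.0502, 5.1598]
||prox(x)|| = 6.5596
Step 4: Proximal objective.
0.5*||prox-x||^2 = 1.3778
lambda*||prox|| = 10.8889
Total = 12.2667


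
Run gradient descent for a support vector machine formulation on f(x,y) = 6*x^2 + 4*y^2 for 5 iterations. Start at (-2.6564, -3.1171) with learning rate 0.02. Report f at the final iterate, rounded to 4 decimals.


Gradient descent on f(x,y) = 6*x^2 + 4*y^2.
Starting point: (-2.6564, -3.1171), alpha = 0.02
Step 1: grad_x = 2*6*-2.6564 = -31.8768, grad_y = 2*4*-3.1171 = -24.9368
  x_1 = -2.6564 - 0.02*-31.8768 = -2.0189
  y_1 = -3.1171 - 0.02*-24.9368 = -2.6184
Step 2: grad_x = 2*6*-2.0189 = -24.2264, grad_y = 2*4*-2.6184 = -20.9469
  x_2 = -2.0189 - 0.02*-24.2264 = -1.5343
  y_2 = -2.6184 - 0.02*-20.9469 = -2.1994
Step 3: grad_x = 2*6*-1.5343 = -18.412, grad_y = 2*4*-2.1994 = -17.5954
  x_3 = -1.5343 - 0.02*-18.412 = -1.1661
  y_3 = -2.1994 - 0.02*-17.5954 = -1.8475
Step 4: grad_x = 2*6*-1.1661 = -13.9932, grad_y = 2*4*-1.8475 = -14.7801
  x_4 = -1.1661 - 0.02*-13.9932 = -0.8862
  y_4 = -1.8475 - 0.02*-14.7801 = -1.5519
Step 5: grad_x = 2*6*-0.8862 = -10.6348, grad_y = 2*4*-1.5519 = -12.4153
  x_5 = -0.8862 - 0.02*-10.6348 = -0.6735
  y_5 = -1.5519 - 0.02*-12.4153 = -1.3036
f(-0.6735, -1.3036) = 6*(-0.6735)^2 + 4*(-1.3036)^2 = 9.5195


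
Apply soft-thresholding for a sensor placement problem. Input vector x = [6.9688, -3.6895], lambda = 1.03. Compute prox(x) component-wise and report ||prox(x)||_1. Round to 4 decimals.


Soft-thresholding with lambda = 1.03:
prox(6.9688) = sign(6.9688)*max(|6.9688| - 1.03, 0) = 5.9388
prox(-3.6895) = sign(-3.6895)*max(|-3.6895| - 1.03, 0) = -2.6595
prox(x) = [5.9388, -2.6595]
||prox(x)||_1 = 5.9388 + 2.6595 = 8.5983


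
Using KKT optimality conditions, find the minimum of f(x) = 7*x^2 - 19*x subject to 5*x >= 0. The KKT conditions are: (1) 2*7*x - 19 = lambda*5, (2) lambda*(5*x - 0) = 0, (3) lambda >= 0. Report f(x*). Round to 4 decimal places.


Step 1: Try lambda = 0 (constraint inactive).
Stationarity: 2*7*x - 19 = 0
x* = 19/(2*7) = 19/14 = 1.3571 (rounded; the exact value 19/14 is used below)
Check constraint: 5*1.3571 = 6.7855 >= 0 -- satisfied.
Step 2: Compute optimal value.
f(x*) = 7*(19/14)^2 - 19*(19/14) = -12.8929


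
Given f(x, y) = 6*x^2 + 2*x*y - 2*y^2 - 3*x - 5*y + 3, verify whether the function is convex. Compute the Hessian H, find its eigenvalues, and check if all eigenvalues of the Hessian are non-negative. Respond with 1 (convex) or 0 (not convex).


The Hessian of f(x,y) = 6*x^2 + 2*x*y - 2*y^2 - 3*x - 5*y + 3 is:
H = [[12, 2], [2, -4]]
Trace = 12 - 4 = 8
Determinant = 12*-4 - (2)^2 = -52
Discriminant = (8)^2 - 4*-52 = 272.0
Eigenvalues: lambda_1 = -4.2462, lambda_2 = 12.2462
The function is not convex.

0


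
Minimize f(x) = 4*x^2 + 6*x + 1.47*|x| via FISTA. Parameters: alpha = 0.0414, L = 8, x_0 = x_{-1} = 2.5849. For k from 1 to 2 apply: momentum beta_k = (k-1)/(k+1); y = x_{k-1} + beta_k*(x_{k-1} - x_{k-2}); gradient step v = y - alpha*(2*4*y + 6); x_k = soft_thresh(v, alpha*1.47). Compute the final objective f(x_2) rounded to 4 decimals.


FISTA on f(x) = 4*x^2 + 6*x + 1.47*|x|
L = 8, alpha = 0.0414
Iteration 1: beta = 0.0, y = 2.5849 + 0.0*(2.5849 - 2.5849) = 2.5849
  grad(y) = 26.6792, v = y - alpha*grad = 1.4804
  prox(v) = soft_thresh(1.4804, 0.0609) = 1.4195
Iteration 2: beta = 0.3333, y = 1.4195 + 0.3333*(1.4195 - 2.5849) = 1.0311
  grad(y) = 14.2485, v = y - alpha*grad = 0.4412
  prox(v) = soft_thresh(0.4412, 0.0609) = 0.3803
f(x_2) = 4*0.3803^2 + 6*0.3803 + 1.47*|0.3803| = 3.4195


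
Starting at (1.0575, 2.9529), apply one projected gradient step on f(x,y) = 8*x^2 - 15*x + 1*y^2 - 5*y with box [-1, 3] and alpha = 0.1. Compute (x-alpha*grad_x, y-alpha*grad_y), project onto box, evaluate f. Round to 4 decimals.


Step 1: Compute gradient at (1.0575, 2.9529).
grad_x = 2*8*1.0575 - 15 = 1.92
grad_y = 2*1*2.9529 - 5 = 0.9058
Step 2: Gradient step.
x_raw = 1.0575 - 0.1*1.92 = 0.8655
y_raw = 2.9529 - 0.1*0.9058 = 2.8623
Step 3: Project onto [-1, 3].
x_proj = clip(0.8655) = 0.8655
y_proj = clip(2.8623) = 2.8623
Step 4: Evaluate f.
f(0.8655, 2.8623) = -13.1085
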